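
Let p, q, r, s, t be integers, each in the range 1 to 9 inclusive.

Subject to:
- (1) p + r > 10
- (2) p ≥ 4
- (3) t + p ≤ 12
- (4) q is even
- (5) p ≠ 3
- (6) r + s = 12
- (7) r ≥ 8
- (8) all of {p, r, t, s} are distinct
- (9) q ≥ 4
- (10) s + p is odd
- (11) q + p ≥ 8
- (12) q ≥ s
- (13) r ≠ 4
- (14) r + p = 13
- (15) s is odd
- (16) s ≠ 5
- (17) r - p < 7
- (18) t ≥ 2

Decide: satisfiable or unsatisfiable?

The assignment p = 4, q = 4, r = 9, s = 3, t = 7 works:
  constraint 1 holds since p + r = 13.
  constraint 3 holds since t + p = 11.
The rest check out directly.

Satisfiable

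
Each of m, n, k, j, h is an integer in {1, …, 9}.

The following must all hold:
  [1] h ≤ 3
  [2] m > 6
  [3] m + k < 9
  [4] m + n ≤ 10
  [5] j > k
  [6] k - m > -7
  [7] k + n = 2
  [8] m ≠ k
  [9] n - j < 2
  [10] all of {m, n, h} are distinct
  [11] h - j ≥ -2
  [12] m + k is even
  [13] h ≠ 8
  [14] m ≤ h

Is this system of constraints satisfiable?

Unsatisfiable

From constraint 2: m ≥ 7. From constraints 1 and 14: m ≤ h and h ≤ 3, so m ≤ 3. But 3 < 7, so no value of m works.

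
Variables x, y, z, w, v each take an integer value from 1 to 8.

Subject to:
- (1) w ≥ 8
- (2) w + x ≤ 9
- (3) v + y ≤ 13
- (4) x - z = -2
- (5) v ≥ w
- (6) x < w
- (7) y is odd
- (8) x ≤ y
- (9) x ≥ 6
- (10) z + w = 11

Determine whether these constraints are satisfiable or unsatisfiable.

Unsatisfiable

From constraints 1 and 5: v ≥ w ≥ 8. From constraints 8 and 9: y ≥ x ≥ 6. Hence v + y ≥ 14. But constraint 3 requires v + y ≤ 13, and 13 < 14. Contradiction.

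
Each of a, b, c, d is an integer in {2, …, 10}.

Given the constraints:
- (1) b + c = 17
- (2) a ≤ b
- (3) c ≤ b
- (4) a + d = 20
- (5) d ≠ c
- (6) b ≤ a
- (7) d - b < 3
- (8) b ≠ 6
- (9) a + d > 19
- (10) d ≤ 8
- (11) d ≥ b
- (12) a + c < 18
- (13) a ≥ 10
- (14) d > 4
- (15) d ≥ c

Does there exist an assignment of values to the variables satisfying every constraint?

Unsatisfiable

From constraints 2 and 13: b ≥ a and a ≥ 10, so b ≥ 10. From constraints 10 and 11: b ≤ d and d ≤ 8, so b ≤ 8. But 8 < 10, so no value of b works.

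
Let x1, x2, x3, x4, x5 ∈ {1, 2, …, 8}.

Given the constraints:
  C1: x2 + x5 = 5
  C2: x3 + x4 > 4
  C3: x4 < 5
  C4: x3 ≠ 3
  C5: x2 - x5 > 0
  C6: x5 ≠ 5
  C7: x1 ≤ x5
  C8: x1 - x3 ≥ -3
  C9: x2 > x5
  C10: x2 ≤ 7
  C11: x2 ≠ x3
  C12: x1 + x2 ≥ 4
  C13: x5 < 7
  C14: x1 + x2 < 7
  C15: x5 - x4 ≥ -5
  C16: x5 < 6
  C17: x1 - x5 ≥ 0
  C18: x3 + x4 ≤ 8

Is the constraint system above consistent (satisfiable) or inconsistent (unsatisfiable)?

Take x1 = 1, x2 = 4, x3 = 1, x4 = 4, x5 = 1. Then constraint 1: x2 + x5 = 5; constraint 2: x3 + x4 = 5; constraint 5: x2 - x5 = 3, and every other listed constraint is also met.

Satisfiable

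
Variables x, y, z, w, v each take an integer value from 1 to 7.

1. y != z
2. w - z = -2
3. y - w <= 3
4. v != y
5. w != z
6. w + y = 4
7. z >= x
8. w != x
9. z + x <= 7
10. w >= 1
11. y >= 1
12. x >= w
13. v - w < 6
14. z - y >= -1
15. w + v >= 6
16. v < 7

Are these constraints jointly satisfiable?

One satisfying assignment is x = 3, y = 2, z = 4, w = 2, v = 5.
For the less obvious constraints — constraint 2: w - z = -2; constraint 3: y - w = 0 — and the others hold by inspection.

Satisfiable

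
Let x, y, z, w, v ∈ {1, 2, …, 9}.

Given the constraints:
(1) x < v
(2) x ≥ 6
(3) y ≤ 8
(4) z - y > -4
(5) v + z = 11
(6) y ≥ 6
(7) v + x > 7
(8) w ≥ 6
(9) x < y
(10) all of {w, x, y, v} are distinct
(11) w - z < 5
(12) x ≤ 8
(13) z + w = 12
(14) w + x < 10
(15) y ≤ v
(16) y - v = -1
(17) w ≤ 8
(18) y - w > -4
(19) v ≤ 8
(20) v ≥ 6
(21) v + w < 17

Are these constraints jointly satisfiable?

Unsatisfiable

Constraints 2, 3, 6, 8, 12, 17, 19, and 20 confine each of w, x, y, v to the 3 values {6, …, 8}.
Constraint 10 requires all 4 of them to be distinct, but only 3 values are available — impossible by the pigeonhole principle.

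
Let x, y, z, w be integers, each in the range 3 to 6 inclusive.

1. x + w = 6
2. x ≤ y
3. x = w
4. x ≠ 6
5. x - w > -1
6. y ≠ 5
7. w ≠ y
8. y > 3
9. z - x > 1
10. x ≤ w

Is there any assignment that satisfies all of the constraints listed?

Satisfiable

Try x = 3, y = 4, z = 5, w = 3.
Check constraint 1: x + w = 6; constraint 5: x - w = 0; constraint 9: z - x = 2. The remaining constraints are straightforward to verify.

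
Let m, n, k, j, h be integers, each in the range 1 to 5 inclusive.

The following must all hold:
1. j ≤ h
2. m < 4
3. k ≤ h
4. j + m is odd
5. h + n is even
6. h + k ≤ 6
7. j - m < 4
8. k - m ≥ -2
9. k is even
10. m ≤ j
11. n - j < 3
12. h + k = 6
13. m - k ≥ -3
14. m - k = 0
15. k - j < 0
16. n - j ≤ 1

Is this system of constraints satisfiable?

The assignment m = 2, n = 4, k = 2, j = 3, h = 4 works:
  constraint 6 holds since h + k = 6.
  constraint 7 holds since j - m = 1.
The rest check out directly.

Satisfiable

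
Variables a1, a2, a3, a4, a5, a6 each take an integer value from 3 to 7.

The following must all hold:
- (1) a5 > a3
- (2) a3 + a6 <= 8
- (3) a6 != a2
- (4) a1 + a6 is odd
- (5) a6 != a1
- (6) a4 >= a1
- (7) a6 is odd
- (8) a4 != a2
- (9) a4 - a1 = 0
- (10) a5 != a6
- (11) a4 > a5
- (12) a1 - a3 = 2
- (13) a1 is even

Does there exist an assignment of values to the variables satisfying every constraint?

Satisfiable

Try a1 = 6, a2 = 5, a3 = 4, a4 = 6, a5 = 5, a6 = 3.
Check constraint 2: a3 + a6 = 7; constraint 9: a4 - a1 = 0; constraint 12: a1 - a3 = 2. The remaining constraints are straightforward to verify.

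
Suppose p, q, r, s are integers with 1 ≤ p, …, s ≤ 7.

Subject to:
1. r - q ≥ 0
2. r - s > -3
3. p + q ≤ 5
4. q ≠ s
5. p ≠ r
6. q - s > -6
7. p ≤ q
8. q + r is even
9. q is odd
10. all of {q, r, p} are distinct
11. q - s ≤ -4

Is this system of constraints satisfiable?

Setting (p, q, r, s) = (2, 3, 5, 7) satisfies everything: constraint 1: r - q = 2; constraint 2: r - s = -2; constraint 3: p + q = 5, and the others follow.

Satisfiable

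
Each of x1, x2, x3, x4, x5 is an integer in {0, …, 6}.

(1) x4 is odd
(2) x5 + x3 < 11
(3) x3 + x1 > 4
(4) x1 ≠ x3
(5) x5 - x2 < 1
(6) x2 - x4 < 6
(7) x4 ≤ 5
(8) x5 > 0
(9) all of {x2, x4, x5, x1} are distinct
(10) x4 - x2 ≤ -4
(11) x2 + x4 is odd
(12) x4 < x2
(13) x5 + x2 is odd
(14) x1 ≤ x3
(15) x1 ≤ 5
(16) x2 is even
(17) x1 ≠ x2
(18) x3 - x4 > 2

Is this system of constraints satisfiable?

The assignment x1 = 2, x2 = 6, x3 = 5, x4 = 1, x5 = 5 works:
  constraint 2 holds since x5 + x3 = 10.
  constraint 3 holds since x3 + x1 = 7.
  constraint 5 holds since x5 - x2 = -1.
The rest check out directly.

Satisfiable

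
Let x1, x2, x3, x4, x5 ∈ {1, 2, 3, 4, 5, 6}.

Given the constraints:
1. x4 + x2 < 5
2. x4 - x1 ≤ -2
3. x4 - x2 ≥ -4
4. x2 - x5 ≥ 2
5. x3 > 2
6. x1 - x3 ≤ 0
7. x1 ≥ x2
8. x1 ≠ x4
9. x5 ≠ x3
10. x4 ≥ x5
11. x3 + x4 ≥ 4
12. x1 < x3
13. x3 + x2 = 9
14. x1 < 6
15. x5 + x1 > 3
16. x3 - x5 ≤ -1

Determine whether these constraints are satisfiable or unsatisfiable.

Unsatisfiable

Constraints 2, 3, 4, 6, and 16 give x4 − x2 ≥ -4, x2 − x5 ≥ 2, x5 − x3 ≥ 1, x3 − x1 ≥ 0, x1 − x4 ≥ 2.
Adding all 5 inequalities: the left sides telescope to 0, and the right sides sum to (-4) + 2 + 1 + 0 + 2 = 1. So 0 ≥ 1, which is false.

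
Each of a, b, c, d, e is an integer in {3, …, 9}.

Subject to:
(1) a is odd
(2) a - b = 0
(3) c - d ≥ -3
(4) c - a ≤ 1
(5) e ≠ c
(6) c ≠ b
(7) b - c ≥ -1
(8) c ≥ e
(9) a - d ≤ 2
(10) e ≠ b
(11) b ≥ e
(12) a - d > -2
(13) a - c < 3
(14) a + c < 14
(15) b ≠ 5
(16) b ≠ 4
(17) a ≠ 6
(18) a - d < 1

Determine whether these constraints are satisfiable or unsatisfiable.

Satisfiable

Try a = 7, b = 7, c = 5, d = 7, e = 3.
Check constraint 2: a - b = 0; constraint 3: c - d = -2. The remaining constraints are straightforward to verify.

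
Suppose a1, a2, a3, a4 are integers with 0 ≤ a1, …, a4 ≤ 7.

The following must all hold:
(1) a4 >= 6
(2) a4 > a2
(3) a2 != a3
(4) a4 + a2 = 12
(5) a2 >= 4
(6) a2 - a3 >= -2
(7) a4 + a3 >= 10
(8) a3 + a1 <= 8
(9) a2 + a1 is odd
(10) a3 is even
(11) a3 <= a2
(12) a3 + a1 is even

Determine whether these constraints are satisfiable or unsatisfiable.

Setting (a1, a2, a3, a4) = (4, 5, 4, 7) satisfies everything: constraint 4: a4 + a2 = 12; constraint 6: a2 - a3 = 1, and the others follow.

Satisfiable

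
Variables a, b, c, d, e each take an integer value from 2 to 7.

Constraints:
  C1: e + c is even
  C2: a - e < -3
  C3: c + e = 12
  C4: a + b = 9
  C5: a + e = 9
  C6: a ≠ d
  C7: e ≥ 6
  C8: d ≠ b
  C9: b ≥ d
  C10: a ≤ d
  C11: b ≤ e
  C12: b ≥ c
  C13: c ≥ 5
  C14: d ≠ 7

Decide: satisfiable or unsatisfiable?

The assignment a = 2, b = 7, c = 5, d = 5, e = 7 works:
  constraint 2 holds since a - e = -5.
  constraint 3 holds since c + e = 12.
  constraint 4 holds since a + b = 9.
The rest check out directly.

Satisfiable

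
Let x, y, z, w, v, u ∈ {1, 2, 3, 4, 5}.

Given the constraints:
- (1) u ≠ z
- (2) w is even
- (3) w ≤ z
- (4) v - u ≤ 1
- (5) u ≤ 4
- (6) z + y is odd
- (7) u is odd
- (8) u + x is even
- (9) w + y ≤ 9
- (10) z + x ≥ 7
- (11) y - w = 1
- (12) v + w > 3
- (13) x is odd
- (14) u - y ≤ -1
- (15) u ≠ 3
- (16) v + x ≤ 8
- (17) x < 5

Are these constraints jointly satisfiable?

Satisfiable

Setting (x, y, z, w, v, u) = (3, 5, 4, 4, 2, 1) satisfies everything: constraint 4: v - u = 1; constraint 9: w + y = 9; constraint 10: z + x = 7, and the others follow.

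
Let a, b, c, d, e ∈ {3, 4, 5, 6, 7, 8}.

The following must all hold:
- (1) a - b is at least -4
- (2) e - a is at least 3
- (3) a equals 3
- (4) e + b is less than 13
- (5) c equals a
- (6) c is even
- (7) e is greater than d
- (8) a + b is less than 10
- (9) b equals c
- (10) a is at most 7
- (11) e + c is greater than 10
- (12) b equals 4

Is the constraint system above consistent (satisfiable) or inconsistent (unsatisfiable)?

Unsatisfiable

Constraint 12 fixes b = 4 and constraint 3 fixes a = 3. Constraints 5 and 9 give b = c = a, so b = a. But 4 ≠ 3 — contradiction.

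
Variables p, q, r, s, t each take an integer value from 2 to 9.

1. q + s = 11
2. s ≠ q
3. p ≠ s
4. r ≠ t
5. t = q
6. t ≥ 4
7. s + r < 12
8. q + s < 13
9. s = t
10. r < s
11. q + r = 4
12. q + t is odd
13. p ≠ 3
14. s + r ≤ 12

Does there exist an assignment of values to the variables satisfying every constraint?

Unsatisfiable

From constraints 5 and 9, s = t = q, so s = q. But constraint 2 says s ≠ q. Contradiction.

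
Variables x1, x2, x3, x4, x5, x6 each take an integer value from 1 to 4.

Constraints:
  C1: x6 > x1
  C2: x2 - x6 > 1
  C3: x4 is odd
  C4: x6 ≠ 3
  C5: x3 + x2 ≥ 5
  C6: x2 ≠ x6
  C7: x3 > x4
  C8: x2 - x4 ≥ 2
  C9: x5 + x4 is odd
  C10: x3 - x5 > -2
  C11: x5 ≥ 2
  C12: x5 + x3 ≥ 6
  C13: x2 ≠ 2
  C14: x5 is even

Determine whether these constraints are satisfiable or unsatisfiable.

Setting (x1, x2, x3, x4, x5, x6) = (1, 4, 4, 1, 4, 2) satisfies everything: constraint 2: x2 - x6 = 2; constraint 5: x3 + x2 = 8, and the others follow.

Satisfiable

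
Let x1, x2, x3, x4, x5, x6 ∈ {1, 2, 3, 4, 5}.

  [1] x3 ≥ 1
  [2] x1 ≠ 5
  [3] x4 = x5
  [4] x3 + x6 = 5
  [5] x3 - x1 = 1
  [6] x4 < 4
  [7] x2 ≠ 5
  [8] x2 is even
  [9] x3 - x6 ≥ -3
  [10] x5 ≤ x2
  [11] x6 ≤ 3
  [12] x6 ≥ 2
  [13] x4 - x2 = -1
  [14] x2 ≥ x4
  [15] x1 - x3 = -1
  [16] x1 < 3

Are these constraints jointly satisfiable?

The assignment x1 = 1, x2 = 4, x3 = 2, x4 = 3, x5 = 3, x6 = 3 works:
  constraint 4 holds since x3 + x6 = 5.
  constraint 5 holds since x3 - x1 = 1.
The rest check out directly.

Satisfiable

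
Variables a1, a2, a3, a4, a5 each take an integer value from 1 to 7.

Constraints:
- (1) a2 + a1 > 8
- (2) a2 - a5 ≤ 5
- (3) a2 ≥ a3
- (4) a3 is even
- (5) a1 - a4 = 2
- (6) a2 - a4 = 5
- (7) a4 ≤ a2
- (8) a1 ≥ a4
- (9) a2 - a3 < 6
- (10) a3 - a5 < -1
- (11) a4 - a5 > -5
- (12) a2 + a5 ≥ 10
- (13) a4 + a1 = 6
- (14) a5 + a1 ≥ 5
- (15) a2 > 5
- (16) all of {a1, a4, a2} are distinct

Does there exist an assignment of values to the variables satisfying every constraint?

The assignment a1 = 4, a2 = 7, a3 = 2, a4 = 2, a5 = 4 works:
  constraint 1 holds since a2 + a1 = 11.
  constraint 2 holds since a2 - a5 = 3.
The rest check out directly.

Satisfiable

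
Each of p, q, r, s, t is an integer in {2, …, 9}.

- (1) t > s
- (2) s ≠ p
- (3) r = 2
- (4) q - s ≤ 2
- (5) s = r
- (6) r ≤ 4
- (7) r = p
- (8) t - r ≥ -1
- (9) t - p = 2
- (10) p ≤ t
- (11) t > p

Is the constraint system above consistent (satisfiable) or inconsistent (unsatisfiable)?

Unsatisfiable

From constraints 5 and 7, s = r = p, so s = p. But constraint 2 says s ≠ p. Contradiction.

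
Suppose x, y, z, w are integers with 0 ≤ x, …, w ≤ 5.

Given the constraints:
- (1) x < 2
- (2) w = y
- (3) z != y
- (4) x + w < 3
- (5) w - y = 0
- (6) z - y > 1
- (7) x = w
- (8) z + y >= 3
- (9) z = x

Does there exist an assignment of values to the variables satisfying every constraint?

From constraints 2, 7, and 9, z = x = w = y, so z = y. But constraint 3 says z ≠ y. Contradiction.

Unsatisfiable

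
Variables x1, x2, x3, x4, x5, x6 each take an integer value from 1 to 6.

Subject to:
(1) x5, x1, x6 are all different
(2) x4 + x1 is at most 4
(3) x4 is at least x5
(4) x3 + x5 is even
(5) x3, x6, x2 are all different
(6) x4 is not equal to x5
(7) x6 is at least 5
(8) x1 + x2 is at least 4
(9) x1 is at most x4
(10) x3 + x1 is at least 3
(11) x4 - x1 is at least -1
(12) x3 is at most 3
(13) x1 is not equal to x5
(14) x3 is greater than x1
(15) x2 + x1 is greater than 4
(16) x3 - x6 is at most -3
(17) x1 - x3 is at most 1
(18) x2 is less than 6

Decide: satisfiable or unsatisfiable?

Satisfiable

One satisfying assignment is x1 = 2, x2 = 5, x3 = 3, x4 = 2, x5 = 1, x6 = 6.
For the less obvious constraints — constraint 2: x4 + x1 = 4; constraint 8: x1 + x2 = 7; constraint 10: x3 + x1 = 5 — and the others hold by inspection.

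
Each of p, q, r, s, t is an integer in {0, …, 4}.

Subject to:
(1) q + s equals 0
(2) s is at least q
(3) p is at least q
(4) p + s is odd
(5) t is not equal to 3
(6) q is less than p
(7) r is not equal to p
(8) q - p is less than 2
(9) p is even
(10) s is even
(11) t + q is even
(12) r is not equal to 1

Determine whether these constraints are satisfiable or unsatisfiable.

Unsatisfiable

Constraint 9 makes p even and constraint 10 makes s even, so p + s must be even. Constraint 4 says p + s is odd — contradiction.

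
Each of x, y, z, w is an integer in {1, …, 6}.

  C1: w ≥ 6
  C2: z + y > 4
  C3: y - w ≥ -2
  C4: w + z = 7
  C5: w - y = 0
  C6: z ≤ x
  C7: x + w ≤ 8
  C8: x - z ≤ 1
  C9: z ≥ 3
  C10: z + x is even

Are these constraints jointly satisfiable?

From constraint 1: w ≥ 6. From constraint 9: z ≥ 3. Hence w + z ≥ 9. But constraint 4 requires w + z = 7, and 7 < 9. Contradiction.

Unsatisfiable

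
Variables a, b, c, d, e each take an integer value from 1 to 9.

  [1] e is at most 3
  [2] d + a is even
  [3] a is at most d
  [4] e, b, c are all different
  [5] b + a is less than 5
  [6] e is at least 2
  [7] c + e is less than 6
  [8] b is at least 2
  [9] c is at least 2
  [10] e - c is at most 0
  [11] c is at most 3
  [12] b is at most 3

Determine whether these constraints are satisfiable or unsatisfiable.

Unsatisfiable

Constraints 1, 6, 8, 9, 11, and 12 confine each of e, b, c to the 2 values {2, 3}.
Constraint 4 requires all 3 of them to be distinct, but only 2 values are available — impossible by the pigeonhole principle.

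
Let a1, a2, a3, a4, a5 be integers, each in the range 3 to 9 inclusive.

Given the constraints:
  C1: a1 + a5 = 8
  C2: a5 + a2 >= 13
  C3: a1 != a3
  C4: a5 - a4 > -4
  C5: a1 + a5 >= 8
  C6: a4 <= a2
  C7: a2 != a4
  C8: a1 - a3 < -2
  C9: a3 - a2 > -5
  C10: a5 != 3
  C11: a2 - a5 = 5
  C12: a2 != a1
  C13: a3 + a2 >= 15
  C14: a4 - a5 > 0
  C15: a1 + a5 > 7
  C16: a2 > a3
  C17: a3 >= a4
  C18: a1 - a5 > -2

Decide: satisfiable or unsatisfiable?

The assignment a1 = 4, a2 = 9, a3 = 7, a4 = 6, a5 = 4 works:
  constraint 1 holds since a1 + a5 = 8.
  constraint 2 holds since a5 + a2 = 13.
The rest check out directly.

Satisfiable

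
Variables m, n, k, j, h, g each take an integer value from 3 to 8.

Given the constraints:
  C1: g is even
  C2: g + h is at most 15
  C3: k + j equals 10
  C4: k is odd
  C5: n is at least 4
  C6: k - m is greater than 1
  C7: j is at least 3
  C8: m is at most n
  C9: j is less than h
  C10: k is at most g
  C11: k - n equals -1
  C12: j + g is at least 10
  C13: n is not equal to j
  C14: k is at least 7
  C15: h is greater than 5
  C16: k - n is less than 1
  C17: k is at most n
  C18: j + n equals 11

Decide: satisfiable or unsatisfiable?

Satisfiable

One satisfying assignment is m = 5, n = 8, k = 7, j = 3, h = 7, g = 8.
For the less obvious constraints — constraint 2: g + h = 15; constraint 3: k + j = 10; constraint 6: k - m = 2 — and the others hold by inspection.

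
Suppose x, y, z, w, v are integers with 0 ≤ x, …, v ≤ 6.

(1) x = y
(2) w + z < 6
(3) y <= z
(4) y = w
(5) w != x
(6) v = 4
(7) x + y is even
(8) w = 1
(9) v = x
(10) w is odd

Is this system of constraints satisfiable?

Unsatisfiable

Constraint 6 fixes v = 4 and constraint 8 fixes w = 1. Constraints 1, 4, and 9 give v = x = y = w, so v = w. But 4 ≠ 1 — contradiction.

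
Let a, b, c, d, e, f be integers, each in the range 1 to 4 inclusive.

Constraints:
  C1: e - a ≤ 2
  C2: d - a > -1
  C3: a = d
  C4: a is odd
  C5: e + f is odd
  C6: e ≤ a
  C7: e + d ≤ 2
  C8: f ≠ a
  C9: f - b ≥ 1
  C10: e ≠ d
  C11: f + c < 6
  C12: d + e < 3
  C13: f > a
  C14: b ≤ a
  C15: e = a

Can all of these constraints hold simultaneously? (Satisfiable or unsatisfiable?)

Unsatisfiable

From constraints 3 and 15, e = a = d, so e = d. But constraint 10 says e ≠ d. Contradiction.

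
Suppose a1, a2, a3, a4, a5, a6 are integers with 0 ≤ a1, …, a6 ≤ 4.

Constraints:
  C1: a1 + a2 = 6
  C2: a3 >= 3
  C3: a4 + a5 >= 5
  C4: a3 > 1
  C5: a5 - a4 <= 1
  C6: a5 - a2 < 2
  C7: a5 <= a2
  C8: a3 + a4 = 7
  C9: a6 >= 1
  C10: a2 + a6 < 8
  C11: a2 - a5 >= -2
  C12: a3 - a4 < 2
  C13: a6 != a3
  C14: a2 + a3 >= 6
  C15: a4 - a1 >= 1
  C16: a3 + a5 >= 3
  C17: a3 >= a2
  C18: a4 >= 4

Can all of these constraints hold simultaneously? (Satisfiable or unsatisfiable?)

One satisfying assignment is a1 = 3, a2 = 3, a3 = 3, a4 = 4, a5 = 2, a6 = 2.
For the less obvious constraints — constraint 1: a1 + a2 = 6; constraint 3: a4 + a5 = 6 — and the others hold by inspection.

Satisfiable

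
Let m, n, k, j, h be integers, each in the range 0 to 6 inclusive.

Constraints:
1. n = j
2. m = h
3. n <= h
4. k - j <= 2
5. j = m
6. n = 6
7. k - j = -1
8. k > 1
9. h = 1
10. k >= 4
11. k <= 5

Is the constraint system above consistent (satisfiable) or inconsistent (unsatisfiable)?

Constraint 6 fixes n = 6 and constraint 9 fixes h = 1. Constraints 1, 2, and 5 give n = j = m = h, so n = h. But 6 ≠ 1 — contradiction.

Unsatisfiable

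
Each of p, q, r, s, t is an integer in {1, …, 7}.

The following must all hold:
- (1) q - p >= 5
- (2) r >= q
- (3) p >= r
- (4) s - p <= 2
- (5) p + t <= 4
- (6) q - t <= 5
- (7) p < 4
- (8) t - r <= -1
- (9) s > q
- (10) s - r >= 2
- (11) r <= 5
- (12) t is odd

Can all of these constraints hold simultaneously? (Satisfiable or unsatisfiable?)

Constraints 1, 4, 6, 8, and 10 give s − r ≥ 2, r − t ≥ 1, t − q ≥ -5, q − p ≥ 5, p − s ≥ -2.
Adding all 5 inequalities: the left sides telescope to 0, and the right sides sum to 2 + 1 + (-5) + 5 + (-2) = 1. So 0 ≥ 1, which is false.

Unsatisfiable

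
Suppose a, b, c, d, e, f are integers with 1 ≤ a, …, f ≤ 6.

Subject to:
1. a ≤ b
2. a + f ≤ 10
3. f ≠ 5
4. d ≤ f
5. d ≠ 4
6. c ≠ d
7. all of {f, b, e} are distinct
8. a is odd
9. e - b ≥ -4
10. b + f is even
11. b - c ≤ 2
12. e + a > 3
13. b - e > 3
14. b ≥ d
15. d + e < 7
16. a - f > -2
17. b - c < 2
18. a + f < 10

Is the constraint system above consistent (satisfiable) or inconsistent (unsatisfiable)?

The assignment a = 3, b = 6, c = 5, d = 2, e = 2, f = 4 works:
  constraint 2 holds since a + f = 7.
  constraint 9 holds since e - b = -4.
The rest check out directly.

Satisfiable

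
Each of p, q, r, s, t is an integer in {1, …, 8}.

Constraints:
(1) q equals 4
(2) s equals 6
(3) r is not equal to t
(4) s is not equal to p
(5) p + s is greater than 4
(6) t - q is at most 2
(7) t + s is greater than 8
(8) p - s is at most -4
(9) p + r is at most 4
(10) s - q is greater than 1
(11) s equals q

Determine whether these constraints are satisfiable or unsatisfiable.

Constraint 2 fixes s = 6 and constraint 1 fixes q = 4, but constraint 11 requires s = q. Since 6 ≠ 4, contradiction.

Unsatisfiable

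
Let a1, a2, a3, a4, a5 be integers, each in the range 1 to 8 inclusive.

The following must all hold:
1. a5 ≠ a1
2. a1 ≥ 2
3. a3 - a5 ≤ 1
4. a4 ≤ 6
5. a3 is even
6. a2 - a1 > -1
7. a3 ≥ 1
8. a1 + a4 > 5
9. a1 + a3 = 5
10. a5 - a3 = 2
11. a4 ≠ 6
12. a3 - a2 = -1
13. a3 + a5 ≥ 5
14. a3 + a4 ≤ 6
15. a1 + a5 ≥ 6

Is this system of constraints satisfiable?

Take a1 = 3, a2 = 3, a3 = 2, a4 = 4, a5 = 4. Then constraint 3: a3 - a5 = -2; constraint 6: a2 - a1 = 0; constraint 8: a1 + a4 = 7, and every other listed constraint is also met.

Satisfiable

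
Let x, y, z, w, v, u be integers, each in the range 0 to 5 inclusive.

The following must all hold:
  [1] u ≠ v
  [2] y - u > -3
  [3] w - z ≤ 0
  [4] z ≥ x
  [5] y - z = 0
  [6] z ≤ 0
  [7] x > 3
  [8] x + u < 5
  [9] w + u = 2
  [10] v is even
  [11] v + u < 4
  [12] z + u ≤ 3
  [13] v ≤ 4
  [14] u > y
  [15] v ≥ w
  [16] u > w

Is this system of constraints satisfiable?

Unsatisfiable

From constraint 7: x ≥ 4. From constraints 4 and 6: x ≤ z and z ≤ 0, so x ≤ 0. But 0 < 4, so no value of x works.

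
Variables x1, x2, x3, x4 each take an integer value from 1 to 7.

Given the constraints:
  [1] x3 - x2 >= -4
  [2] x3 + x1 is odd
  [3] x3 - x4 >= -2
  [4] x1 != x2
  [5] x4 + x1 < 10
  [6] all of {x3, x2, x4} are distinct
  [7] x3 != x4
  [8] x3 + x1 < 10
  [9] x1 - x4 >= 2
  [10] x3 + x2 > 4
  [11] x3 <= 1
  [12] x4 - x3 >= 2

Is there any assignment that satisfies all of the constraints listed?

Satisfiable

Take x1 = 6, x2 = 4, x3 = 1, x4 = 3. Then constraint 1: x3 - x2 = -3; constraint 3: x3 - x4 = -2; constraint 5: x4 + x1 = 9, and every other listed constraint is also met.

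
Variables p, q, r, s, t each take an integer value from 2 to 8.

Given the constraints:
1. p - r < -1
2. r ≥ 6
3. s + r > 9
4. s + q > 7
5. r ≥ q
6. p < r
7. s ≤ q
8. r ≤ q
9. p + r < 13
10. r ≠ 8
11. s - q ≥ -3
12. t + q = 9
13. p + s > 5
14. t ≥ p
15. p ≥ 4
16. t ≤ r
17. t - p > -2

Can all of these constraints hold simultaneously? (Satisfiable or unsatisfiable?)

From constraints 14 and 15: t ≥ p ≥ 4. From constraints 2 and 8: q ≥ r ≥ 6. Hence t + q ≥ 10. But constraint 12 requires t + q = 9, and 9 < 10. Contradiction.

Unsatisfiable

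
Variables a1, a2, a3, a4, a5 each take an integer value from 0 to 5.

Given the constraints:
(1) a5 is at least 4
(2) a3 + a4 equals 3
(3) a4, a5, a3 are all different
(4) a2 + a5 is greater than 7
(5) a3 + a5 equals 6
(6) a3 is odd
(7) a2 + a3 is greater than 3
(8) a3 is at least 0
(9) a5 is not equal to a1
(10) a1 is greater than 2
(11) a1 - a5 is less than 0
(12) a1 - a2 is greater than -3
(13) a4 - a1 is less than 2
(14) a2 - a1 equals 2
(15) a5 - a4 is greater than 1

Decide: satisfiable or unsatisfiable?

One satisfying assignment is a1 = 3, a2 = 5, a3 = 1, a4 = 2, a5 = 5.
For the less obvious constraints — constraint 2: a3 + a4 = 3; constraint 4: a2 + a5 = 10; constraint 5: a3 + a5 = 6 — and the others hold by inspection.

Satisfiable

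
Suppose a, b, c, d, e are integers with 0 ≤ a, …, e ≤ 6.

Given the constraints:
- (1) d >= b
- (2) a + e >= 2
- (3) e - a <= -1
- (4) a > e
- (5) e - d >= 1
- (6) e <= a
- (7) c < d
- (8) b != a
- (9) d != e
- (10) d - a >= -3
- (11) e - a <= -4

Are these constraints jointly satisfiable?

Constraints 5, 10, and 11 give a − e ≥ 4, e − d ≥ 1, d − a ≥ -3.
Adding all 3 inequalities: the left sides telescope to 0, and the right sides sum to 4 + 1 + (-3) = 2. So 0 ≥ 2, which is false.

Unsatisfiable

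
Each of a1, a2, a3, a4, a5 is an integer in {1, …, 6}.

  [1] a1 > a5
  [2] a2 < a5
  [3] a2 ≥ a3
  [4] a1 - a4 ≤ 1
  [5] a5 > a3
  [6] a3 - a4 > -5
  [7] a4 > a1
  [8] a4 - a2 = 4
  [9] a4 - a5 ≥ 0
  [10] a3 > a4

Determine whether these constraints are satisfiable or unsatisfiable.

Constraints 1, 2, 3, 7, and 10 give a1 < a4, a4 < a3, a3 ≤ a2, a2 < a5, a5 < a1. Chaining: a1 < a4 < a3 ≤ a2 < a5 < a1, which forces a1 < a1 — impossible.

Unsatisfiable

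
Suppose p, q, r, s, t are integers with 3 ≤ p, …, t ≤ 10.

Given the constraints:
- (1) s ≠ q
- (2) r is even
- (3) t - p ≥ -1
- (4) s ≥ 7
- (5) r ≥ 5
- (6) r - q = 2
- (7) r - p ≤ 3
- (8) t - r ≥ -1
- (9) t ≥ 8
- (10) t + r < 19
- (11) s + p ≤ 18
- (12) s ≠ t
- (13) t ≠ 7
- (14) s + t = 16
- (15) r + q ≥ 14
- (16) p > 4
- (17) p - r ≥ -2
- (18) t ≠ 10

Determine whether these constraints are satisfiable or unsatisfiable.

Satisfiable

Try p = 8, q = 6, r = 8, s = 7, t = 9.
Check constraint 3: t - p = 1; constraint 6: r - q = 2. The remaining constraints are straightforward to verify.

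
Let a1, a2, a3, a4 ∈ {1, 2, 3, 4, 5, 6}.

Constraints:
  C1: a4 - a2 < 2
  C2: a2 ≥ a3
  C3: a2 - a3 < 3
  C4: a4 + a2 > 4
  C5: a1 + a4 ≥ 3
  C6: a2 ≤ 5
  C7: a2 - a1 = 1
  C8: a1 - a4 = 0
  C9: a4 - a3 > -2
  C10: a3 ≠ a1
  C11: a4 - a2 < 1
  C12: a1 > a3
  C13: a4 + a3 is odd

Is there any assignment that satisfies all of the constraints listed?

Try a1 = 2, a2 = 3, a3 = 1, a4 = 2.
Check constraint 1: a4 - a2 = -1; constraint 3: a2 - a3 = 2; constraint 4: a4 + a2 = 5. The remaining constraints are straightforward to verify.

Satisfiable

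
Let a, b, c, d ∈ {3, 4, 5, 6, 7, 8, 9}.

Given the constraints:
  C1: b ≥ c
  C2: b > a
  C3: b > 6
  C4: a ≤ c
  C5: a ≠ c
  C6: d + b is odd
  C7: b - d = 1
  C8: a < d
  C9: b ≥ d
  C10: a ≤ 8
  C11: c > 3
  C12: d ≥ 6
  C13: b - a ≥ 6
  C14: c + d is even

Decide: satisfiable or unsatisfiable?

One satisfying assignment is a = 3, b = 9, c = 8, d = 8.
For the less obvious constraints — constraint 6: d + b = 17 is odd; constraint 7: b - d = 1; constraint 13: b - a = 6 — and the others hold by inspection.

Satisfiable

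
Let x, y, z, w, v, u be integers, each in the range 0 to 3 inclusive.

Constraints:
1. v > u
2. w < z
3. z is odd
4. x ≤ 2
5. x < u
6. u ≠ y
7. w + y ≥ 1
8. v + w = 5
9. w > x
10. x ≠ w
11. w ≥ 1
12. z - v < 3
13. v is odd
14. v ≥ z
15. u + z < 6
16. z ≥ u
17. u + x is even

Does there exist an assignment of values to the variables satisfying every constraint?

Setting (x, y, z, w, v, u) = (0, 1, 3, 2, 3, 2) satisfies everything: constraint 7: w + y = 3; constraint 8: v + w = 5, and the others follow.

Satisfiable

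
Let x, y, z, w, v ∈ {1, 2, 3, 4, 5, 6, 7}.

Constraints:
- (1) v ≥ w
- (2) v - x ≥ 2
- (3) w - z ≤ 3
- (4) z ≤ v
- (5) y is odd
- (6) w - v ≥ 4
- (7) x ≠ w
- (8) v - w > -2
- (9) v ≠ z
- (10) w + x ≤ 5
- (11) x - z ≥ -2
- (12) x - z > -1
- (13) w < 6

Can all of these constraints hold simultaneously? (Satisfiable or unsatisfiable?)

Constraints 2, 3, 6, and 11 give w − v ≥ 4, v − x ≥ 2, x − z ≥ -2, z − w ≥ -3.
Adding all 4 inequalities: the left sides telescope to 0, and the right sides sum to 4 + 2 + (-2) + (-3) = 1. So 0 ≥ 1, which is false.

Unsatisfiable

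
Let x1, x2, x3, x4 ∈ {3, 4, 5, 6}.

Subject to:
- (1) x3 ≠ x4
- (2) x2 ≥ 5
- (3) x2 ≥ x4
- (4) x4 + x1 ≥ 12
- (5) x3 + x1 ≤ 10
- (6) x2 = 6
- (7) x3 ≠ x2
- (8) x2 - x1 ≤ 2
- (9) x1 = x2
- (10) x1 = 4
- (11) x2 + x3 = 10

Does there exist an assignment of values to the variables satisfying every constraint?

Unsatisfiable

Constraint 10 fixes x1 = 4 and constraint 6 fixes x2 = 6, but constraint 9 requires x1 = x2. Since 4 ≠ 6, contradiction.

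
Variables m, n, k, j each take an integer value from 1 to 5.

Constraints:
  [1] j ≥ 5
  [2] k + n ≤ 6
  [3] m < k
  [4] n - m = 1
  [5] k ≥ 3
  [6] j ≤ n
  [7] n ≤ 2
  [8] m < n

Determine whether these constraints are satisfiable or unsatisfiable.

From constraint 5: k ≥ 3. From constraints 1 and 6: n ≥ j ≥ 5. Hence k + n ≥ 8. But constraint 2 requires k + n ≤ 6, and 6 < 8. Contradiction.

Unsatisfiable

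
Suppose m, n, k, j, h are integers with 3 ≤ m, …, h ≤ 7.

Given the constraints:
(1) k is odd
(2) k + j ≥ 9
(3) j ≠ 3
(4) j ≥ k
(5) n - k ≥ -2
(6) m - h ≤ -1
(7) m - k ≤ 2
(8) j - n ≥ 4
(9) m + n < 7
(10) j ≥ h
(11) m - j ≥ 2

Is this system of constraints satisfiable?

Unsatisfiable

Constraints 5, 7, 8, and 11 give n − k ≥ -2, k − m ≥ -2, m − j ≥ 2, j − n ≥ 4.
Adding all 4 inequalities: the left sides telescope to 0, and the right sides sum to (-2) + (-2) + 2 + 4 = 2. So 0 ≥ 2, which is false.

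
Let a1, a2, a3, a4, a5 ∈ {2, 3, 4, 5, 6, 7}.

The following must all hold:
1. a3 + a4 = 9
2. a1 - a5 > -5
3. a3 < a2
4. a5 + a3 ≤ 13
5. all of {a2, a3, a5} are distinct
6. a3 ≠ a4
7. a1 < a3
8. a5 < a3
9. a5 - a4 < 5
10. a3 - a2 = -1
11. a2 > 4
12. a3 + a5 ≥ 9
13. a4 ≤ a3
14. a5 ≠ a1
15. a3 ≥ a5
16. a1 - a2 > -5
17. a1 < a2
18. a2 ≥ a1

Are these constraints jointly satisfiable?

Setting (a1, a2, a3, a4, a5) = (3, 7, 6, 3, 5) satisfies everything: constraint 1: a3 + a4 = 9; constraint 2: a1 - a5 = -2, and the others follow.

Satisfiable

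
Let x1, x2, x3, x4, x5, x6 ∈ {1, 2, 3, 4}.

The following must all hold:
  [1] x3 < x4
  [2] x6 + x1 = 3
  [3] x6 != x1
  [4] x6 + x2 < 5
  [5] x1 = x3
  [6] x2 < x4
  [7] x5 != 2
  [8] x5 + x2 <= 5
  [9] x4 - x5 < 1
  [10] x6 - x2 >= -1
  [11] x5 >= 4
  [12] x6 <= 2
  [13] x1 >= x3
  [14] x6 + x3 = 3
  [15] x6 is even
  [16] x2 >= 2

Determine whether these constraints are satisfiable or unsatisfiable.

Unsatisfiable

From constraint 11: x5 ≥ 4. From constraint 16: x2 ≥ 2. Hence x5 + x2 ≥ 6. But constraint 8 requires x5 + x2 ≤ 5, and 5 < 6. Contradiction.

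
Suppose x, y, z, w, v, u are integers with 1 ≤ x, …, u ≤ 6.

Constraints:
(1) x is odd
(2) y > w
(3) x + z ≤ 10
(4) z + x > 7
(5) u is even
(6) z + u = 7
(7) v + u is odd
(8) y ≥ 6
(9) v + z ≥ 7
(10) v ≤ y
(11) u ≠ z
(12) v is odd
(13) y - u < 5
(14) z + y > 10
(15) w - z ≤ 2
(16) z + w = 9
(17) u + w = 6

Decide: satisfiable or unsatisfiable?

Satisfiable

Setting (x, y, z, w, v, u) = (3, 6, 5, 4, 5, 2) satisfies everything: constraint 3: x + z = 8; constraint 4: z + x = 8; constraint 6: z + u = 7, and the others follow.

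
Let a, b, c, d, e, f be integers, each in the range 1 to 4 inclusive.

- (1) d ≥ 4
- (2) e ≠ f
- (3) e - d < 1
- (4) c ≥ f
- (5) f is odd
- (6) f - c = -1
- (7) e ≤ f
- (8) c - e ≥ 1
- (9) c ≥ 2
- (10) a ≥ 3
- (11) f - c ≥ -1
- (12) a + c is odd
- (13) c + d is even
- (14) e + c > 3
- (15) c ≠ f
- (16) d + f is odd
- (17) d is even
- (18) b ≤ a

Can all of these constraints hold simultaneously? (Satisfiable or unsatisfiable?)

Satisfiable

One satisfying assignment is a = 3, b = 3, c = 4, d = 4, e = 2, f = 3.
For the less obvious constraints — constraint 3: e - d = -2; constraint 6: f - c = -1; constraint 8: c - e = 2 — and the others hold by inspection.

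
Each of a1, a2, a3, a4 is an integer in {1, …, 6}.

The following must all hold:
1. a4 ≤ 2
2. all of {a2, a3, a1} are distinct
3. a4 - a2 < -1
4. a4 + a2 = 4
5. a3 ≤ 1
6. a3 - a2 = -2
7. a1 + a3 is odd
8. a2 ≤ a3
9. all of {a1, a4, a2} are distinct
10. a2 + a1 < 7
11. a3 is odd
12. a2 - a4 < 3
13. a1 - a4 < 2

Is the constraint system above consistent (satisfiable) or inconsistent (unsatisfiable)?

Unsatisfiable

From constraint 1: a4 ≤ 2. From constraints 5 and 8: a2 ≤ a3 ≤ 1. Hence a4 + a2 ≤ 3. But constraint 4 requires a4 + a2 = 4, and 4 > 3. Contradiction.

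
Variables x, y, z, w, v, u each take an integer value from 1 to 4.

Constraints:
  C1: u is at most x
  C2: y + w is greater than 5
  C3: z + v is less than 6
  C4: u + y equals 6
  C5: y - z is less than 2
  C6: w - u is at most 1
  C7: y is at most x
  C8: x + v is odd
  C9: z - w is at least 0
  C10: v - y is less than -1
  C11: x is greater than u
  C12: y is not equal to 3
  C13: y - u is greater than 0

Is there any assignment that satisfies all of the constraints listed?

Satisfiable

Setting (x, y, z, w, v, u) = (4, 4, 4, 3, 1, 2) satisfies everything: constraint 2: y + w = 7; constraint 3: z + v = 5; constraint 4: u + y = 6, and the others follow.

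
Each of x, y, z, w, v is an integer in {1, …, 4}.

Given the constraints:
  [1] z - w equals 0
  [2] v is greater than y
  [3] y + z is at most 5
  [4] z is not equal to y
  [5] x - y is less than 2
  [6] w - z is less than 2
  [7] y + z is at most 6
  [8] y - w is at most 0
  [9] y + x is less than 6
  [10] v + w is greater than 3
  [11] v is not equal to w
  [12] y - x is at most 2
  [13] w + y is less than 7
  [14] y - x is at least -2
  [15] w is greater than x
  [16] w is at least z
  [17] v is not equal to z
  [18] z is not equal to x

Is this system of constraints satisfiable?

Satisfiable

One satisfying assignment is x = 2, y = 1, z = 3, w = 3, v = 2.
For the less obvious constraints — constraint 1: z - w = 0; constraint 3: y + z = 4 — and the others hold by inspection.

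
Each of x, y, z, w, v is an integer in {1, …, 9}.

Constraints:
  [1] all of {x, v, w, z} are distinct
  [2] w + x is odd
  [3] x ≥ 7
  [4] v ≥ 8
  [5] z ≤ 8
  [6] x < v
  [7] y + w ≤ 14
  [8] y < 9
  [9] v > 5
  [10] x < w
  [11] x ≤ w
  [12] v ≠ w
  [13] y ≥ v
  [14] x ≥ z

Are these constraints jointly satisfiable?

Unsatisfiable

From constraints 4 and 13: y ≥ v ≥ 8. From constraints 3 and 11: w ≥ x ≥ 7. Hence y + w ≥ 15. But constraint 7 requires y + w ≤ 14, and 14 < 15. Contradiction.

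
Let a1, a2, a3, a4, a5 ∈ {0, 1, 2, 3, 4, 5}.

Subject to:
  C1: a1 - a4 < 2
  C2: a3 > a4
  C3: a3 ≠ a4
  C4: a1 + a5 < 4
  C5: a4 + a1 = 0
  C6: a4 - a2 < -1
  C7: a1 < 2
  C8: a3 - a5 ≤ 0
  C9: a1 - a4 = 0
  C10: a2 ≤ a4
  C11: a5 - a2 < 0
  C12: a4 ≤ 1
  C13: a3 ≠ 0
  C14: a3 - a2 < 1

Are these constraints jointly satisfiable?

Unsatisfiable

Constraints 2, 8, 10, and 11 give a2 ≤ a4, a4 < a3, a3 ≤ a5, a5 < a2. Chaining: a2 ≤ a4 < a3 ≤ a5 < a2, which forces a2 < a2 — impossible.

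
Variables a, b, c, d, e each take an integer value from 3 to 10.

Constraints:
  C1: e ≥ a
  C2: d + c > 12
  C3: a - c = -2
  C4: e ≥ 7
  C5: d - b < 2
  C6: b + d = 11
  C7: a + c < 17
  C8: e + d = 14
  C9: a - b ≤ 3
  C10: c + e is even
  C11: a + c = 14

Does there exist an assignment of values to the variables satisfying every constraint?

Satisfiable

Take a = 6, b = 5, c = 8, d = 6, e = 8. Then constraint 2: d + c = 14; constraint 3: a - c = -2, and every other listed constraint is also met.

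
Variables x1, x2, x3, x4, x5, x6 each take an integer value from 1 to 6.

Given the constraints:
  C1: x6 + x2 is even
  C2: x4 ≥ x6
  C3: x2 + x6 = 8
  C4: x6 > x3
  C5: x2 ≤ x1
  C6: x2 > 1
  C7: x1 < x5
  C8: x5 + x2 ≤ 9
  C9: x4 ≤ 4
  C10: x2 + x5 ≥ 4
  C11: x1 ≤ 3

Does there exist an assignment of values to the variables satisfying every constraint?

Unsatisfiable

From constraints 5 and 11: x2 ≤ x1 ≤ 3. From constraints 2 and 9: x6 ≤ x4 ≤ 4. Hence x2 + x6 ≤ 7. But constraint 3 requires x2 + x6 = 8, and 8 > 7. Contradiction.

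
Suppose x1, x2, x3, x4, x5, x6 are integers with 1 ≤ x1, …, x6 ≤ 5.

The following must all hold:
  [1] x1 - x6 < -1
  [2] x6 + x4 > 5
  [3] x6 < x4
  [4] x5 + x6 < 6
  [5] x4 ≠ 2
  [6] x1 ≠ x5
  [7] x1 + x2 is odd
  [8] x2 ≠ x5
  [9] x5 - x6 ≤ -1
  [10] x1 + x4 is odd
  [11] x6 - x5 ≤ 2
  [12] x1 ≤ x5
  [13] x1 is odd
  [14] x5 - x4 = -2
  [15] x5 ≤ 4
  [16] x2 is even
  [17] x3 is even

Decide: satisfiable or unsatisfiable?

Setting (x1, x2, x3, x4, x5, x6) = (1, 4, 4, 4, 2, 3) satisfies everything: constraint 1: x1 - x6 = -2; constraint 2: x6 + x4 = 7, and the others follow.

Satisfiable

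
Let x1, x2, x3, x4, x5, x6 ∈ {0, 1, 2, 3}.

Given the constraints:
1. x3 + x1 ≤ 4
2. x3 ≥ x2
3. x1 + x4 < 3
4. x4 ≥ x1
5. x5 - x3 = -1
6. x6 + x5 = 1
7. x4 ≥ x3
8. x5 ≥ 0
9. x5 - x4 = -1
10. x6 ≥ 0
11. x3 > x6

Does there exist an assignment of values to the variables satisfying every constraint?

Satisfiable

The assignment x1 = 0, x2 = 2, x3 = 2, x4 = 2, x5 = 1, x6 = 0 works:
  constraint 1 holds since x3 + x1 = 2.
  constraint 3 holds since x1 + x4 = 2.
  constraint 5 holds since x5 - x3 = -1.
The rest check out directly.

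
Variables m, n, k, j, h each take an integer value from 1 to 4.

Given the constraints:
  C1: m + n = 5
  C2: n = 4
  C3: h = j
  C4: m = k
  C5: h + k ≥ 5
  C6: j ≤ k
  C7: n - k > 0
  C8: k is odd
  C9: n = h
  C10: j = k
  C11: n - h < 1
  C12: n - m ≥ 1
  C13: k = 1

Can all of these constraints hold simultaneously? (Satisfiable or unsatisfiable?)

Unsatisfiable

Constraint 2 fixes n = 4 and constraint 13 fixes k = 1. Constraints 3, 9, and 10 give n = h = j = k, so n = k. But 4 ≠ 1 — contradiction.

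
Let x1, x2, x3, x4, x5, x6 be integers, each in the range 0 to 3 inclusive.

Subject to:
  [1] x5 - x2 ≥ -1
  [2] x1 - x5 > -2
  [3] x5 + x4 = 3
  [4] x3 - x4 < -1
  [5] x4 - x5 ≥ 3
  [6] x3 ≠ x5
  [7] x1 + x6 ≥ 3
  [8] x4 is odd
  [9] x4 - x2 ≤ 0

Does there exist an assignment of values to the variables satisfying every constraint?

Unsatisfiable

Constraints 1, 5, and 9 give x5 − x2 ≥ -1, x2 − x4 ≥ 0, x4 − x5 ≥ 3.
Adding all 3 inequalities: the left sides telescope to 0, and the right sides sum to (-1) + 0 + 3 = 2. So 0 ≥ 2, which is false.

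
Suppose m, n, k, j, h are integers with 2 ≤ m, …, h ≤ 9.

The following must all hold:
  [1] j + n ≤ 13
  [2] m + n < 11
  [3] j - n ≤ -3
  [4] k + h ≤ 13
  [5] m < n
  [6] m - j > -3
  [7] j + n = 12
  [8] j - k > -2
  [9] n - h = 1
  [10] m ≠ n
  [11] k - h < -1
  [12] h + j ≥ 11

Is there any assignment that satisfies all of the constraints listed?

Try m = 2, n = 8, k = 3, j = 4, h = 7.
Check constraint 1: j + n = 12; constraint 2: m + n = 10. The remaining constraints are straightforward to verify.

Satisfiable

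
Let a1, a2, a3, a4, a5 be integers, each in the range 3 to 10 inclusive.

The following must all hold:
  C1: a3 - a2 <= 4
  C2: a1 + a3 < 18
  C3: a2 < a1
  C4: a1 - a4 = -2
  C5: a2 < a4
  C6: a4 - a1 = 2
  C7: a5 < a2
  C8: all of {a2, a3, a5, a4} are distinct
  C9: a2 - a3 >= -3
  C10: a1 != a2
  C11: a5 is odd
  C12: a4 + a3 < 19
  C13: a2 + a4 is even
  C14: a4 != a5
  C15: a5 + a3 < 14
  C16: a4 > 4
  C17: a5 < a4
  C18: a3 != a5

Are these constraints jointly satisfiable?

Satisfiable

The assignment a1 = 8, a2 = 6, a3 = 8, a4 = 10, a5 = 3 works:
  constraint 1 holds since a3 - a2 = 2.
  constraint 2 holds since a1 + a3 = 16.
  constraint 4 holds since a1 - a4 = -2.
The rest check out directly.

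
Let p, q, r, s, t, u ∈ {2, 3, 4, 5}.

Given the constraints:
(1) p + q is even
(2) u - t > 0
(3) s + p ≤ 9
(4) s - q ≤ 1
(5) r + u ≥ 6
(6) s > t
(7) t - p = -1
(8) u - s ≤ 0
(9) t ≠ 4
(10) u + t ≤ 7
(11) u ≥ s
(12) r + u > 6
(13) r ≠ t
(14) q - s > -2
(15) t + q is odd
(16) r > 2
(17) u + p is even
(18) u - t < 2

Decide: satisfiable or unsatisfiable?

The assignment p = 4, q = 4, r = 4, s = 4, t = 3, u = 4 works:
  constraint 2 holds since u - t = 1.
  constraint 3 holds since s + p = 8.
  constraint 4 holds since s - q = 0.
The rest check out directly.

Satisfiable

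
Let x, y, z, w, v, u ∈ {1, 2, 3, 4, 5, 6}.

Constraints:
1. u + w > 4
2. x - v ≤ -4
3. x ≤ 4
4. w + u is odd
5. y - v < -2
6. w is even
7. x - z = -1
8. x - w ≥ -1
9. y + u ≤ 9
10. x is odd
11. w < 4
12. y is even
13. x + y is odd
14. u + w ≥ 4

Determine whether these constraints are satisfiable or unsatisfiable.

The assignment x = 1, y = 2, z = 2, w = 2, v = 5, u = 5 works:
  constraint 1 holds since u + w = 7.
  constraint 2 holds since x - v = -4.
The rest check out directly.

Satisfiable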